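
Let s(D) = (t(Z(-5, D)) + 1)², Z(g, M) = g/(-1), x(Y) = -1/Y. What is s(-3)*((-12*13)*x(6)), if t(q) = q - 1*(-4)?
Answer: 2600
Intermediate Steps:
Z(g, M) = -g (Z(g, M) = g*(-1) = -g)
t(q) = 4 + q (t(q) = q + 4 = 4 + q)
s(D) = 100 (s(D) = ((4 - 1*(-5)) + 1)² = ((4 + 5) + 1)² = (9 + 1)² = 10² = 100)
s(-3)*((-12*13)*x(6)) = 100*((-12*13)*(-1/6)) = 100*(-(-156)/6) = 100*(-156*(-⅙)) = 100*26 = 2600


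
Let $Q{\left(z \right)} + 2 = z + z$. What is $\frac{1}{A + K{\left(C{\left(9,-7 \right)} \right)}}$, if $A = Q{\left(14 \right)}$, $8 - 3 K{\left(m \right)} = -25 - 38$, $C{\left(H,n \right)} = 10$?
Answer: $\frac{3}{149} \approx 0.020134$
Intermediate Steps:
$K{\left(m \right)} = \frac{71}{3}$ ($K{\left(m \right)} = \frac{8}{3} - \frac{-25 - 38}{3} = \frac{8}{3} - -21 = \frac{8}{3} + 21 = \frac{71}{3}$)
$Q{\left(z \right)} = -2 + 2 z$ ($Q{\left(z \right)} = -2 + \left(z + z\right) = -2 + 2 z$)
$A = 26$ ($A = -2 + 2 \cdot 14 = -2 + 28 = 26$)
$\frac{1}{A + K{\left(C{\left(9,-7 \right)} \right)}} = \frac{1}{26 + \frac{71}{3}} = \frac{1}{\frac{149}{3}} = \frac{3}{149}$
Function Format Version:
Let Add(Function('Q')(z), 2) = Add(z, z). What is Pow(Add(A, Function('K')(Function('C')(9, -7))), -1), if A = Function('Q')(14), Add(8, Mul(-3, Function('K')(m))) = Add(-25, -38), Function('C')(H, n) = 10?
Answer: Rational(3, 149) ≈ 0.020134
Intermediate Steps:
Function('K')(m) = Rational(71, 3) (Function('K')(m) = Add(Rational(8, 3), Mul(Rational(-1, 3), Add(-25, -38))) = Add(Rational(8, 3), Mul(Rational(-1, 3), -63)) = Add(Rational(8, 3), 21) = Rational(71, 3))
Function('Q')(z) = Add(-2, Mul(2, z)) (Function('Q')(z) = Add(-2, Add(z, z)) = Add(-2, Mul(2, z)))
A = 26 (A = Add(-2, Mul(2, 14)) = Add(-2, 28) = 26)
Pow(Add(A, Function('K')(Function('C')(9, -7))), -1) = Pow(Add(26, Rational(71, 3)), -1) = Pow(Rational(149, 3), -1) = Rational(3, 149)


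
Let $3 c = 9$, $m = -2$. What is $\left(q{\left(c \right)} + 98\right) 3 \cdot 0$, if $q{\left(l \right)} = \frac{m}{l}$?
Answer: $0$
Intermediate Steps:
$c = 3$ ($c = \frac{1}{3} \cdot 9 = 3$)
$q{\left(l \right)} = - \frac{2}{l}$
$\left(q{\left(c \right)} + 98\right) 3 \cdot 0 = \left(- \frac{2}{3} + 98\right) 3 \cdot 0 = \left(\left(-2\right) \frac{1}{3} + 98\right) 0 = \left(- \frac{2}{3} + 98\right) 0 = \frac{292}{3} \cdot 0 = 0$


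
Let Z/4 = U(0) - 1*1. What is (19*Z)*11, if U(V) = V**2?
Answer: -836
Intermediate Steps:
Z = -4 (Z = 4*(0**2 - 1*1) = 4*(0 - 1) = 4*(-1) = -4)
(19*Z)*11 = (19*(-4))*11 = -76*11 = -836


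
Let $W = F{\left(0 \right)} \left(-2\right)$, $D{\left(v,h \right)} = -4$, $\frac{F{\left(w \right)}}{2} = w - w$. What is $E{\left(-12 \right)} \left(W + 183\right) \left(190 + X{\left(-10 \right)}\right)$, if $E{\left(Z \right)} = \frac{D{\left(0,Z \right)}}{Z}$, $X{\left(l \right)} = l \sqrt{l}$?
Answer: $11590 - 610 i \sqrt{10} \approx 11590.0 - 1929.0 i$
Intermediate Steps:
$F{\left(w \right)} = 0$ ($F{\left(w \right)} = 2 \left(w - w\right) = 2 \cdot 0 = 0$)
$W = 0$ ($W = 0 \left(-2\right) = 0$)
$X{\left(l \right)} = l^{\frac{3}{2}}$
$E{\left(Z \right)} = - \frac{4}{Z}$
$E{\left(-12 \right)} \left(W + 183\right) \left(190 + X{\left(-10 \right)}\right) = - \frac{4}{-12} \left(0 + 183\right) \left(190 + \left(-10\right)^{\frac{3}{2}}\right) = \left(-4\right) \left(- \frac{1}{12}\right) 183 \left(190 - 10 i \sqrt{10}\right) = \frac{34770 - 1830 i \sqrt{10}}{3} = 11590 - 610 i \sqrt{10}$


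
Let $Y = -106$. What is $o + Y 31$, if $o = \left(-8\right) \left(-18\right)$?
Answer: $-3142$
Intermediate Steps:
$o = 144$
$o + Y 31 = 144 - 3286 = -3142$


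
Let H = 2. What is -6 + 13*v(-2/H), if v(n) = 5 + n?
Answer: 46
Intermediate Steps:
-6 + 13*v(-2/H) = -6 + 13*(5 - 2/2) = -6 + 13*(5 - 2*1/2) = -6 + 13*(5 - 1) = -6 + 13*4 = -6 + 52 = 46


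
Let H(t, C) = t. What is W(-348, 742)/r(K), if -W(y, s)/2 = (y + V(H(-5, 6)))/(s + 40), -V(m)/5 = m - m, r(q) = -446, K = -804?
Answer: -174/87193 ≈ -0.0019956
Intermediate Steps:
V(m) = 0 (V(m) = -5*(m - m) = -5*0 = 0)
W(y, s) = -2*y/(40 + s) (W(y, s) = -2*(y + 0)/(s + 40) = -2*y/(40 + s))
W(-348, 742)/r(K) = -2*(-348)/(40 + 742)/(-446) = -2*(-348)/782*(-1/446) = -2*(-348)*1/782*(-1/446) = (348/391)*(-1/446) = -174/87193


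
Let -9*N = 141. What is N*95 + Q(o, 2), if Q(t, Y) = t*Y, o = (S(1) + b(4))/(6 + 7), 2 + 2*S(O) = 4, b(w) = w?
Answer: -58015/39 ≈ -1487.6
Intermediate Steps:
N = -47/3 (N = -⅑*141 = -47/3 ≈ -15.667)
S(O) = 1 (S(O) = -1 + (½)*4 = -1 + 2 = 1)
o = 5/13 (o = (1 + 4)/(6 + 7) = 5/13 ≈ 0.38462)
Q(t, Y) = Y*t
N*95 + Q(o, 2) = -47/3*95 + 2*(5/13) = -4465/3 + 10/13 = -58015/39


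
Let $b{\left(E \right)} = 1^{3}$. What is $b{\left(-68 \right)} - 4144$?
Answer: $-4143$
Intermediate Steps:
$b{\left(E \right)} = 1$
$b{\left(-68 \right)} - 4144 = 1 - 4144 = -4143$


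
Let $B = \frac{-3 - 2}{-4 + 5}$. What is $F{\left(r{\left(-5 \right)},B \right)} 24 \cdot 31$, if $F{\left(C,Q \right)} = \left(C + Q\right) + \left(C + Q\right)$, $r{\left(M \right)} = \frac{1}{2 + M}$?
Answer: $-7936$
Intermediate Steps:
$B = -5$ ($B = - \frac{5}{1} = \left(-5\right) 1 = -5$)
$F{\left(C,Q \right)} = 2 C + 2 Q$
$F{\left(r{\left(-5 \right)},B \right)} 24 \cdot 31 = \left(\frac{2}{2 - 5} + 2 \left(-5\right)\right) 24 \cdot 31 = \left(\frac{2}{-3} - 10\right) 24 \cdot 31 = \left(2 \left(- \frac{1}{3}\right) - 10\right) 24 \cdot 31 = \left(- \frac{2}{3} - 10\right) 24 \cdot 31 = \left(- \frac{32}{3}\right) 24 \cdot 31 = \left(-256\right) 31 = -7936$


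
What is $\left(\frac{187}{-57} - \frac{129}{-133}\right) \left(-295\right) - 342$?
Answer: $\frac{135532}{399} \approx 339.68$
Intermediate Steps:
$\left(\frac{187}{-57} - \frac{129}{-133}\right) \left(-295\right) - 342 = \left(187 \left(- \frac{1}{57}\right) - - \frac{129}{133}\right) \left(-295\right) - 342 = \left(- \frac{187}{57} + \frac{129}{133}\right) \left(-295\right) - 342 = \left(- \frac{922}{399}\right) \left(-295\right) - 342 = \frac{271990}{399} - 342 = \frac{135532}{399}$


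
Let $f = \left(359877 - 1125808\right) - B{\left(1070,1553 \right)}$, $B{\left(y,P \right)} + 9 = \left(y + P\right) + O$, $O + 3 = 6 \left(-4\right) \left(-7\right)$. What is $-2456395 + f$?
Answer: $-3225105$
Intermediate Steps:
$O = 165$ ($O = -3 + 6 \left(-4\right) \left(-7\right) = -3 - -168 = -3 + 168 = 165$)
$B{\left(y,P \right)} = 156 + P + y$ ($B{\left(y,P \right)} = -9 + \left(\left(y + P\right) + 165\right) = -9 + \left(\left(P + y\right) + 165\right) = -9 + \left(165 + P + y\right) = 156 + P + y$)
$f = -768710$ ($f = \left(359877 - 1125808\right) - \left(156 + 1553 + 1070\right) = \left(359877 - 1125808\right) - 2779 = -765931 - 2779 = -768710$)
$-2456395 + f = -2456395 - 768710 = -3225105$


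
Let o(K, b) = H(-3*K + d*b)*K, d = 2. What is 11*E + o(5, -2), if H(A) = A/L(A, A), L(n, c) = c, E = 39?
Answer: 434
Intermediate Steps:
H(A) = 1 (H(A) = A/A = 1)
o(K, b) = K (o(K, b) = 1*K = K)
11*E + o(5, -2) = 11*39 + 5 = 429 + 5 = 434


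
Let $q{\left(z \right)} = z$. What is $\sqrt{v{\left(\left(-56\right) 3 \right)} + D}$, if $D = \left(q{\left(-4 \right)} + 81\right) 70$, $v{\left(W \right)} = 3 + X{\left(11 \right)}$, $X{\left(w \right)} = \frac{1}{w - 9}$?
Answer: $\frac{\sqrt{21574}}{2} \approx 73.44$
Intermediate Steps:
$X{\left(w \right)} = \frac{1}{-9 + w}$
$v{\left(W \right)} = \frac{7}{2}$ ($v{\left(W \right)} = 3 + \frac{1}{-9 + 11} = 3 + \frac{1}{2} = \frac{7}{2}$)
$D = 5390$ ($D = \left(-4 + 81\right) 70 = 77 \cdot 70 = 5390$)
$\sqrt{v{\left(\left(-56\right) 3 \right)} + D} = \sqrt{\frac{7}{2} + 5390} = \sqrt{\frac{10787}{2}} = \frac{\sqrt{21574}}{2}$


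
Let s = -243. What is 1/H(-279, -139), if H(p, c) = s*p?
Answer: 1/67797 ≈ 1.4750e-5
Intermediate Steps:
H(p, c) = -243*p
1/H(-279, -139) = 1/(-243*(-279)) = 1/67797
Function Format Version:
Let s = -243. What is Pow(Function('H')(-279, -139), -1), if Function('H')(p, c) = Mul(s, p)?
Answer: Rational(1, 67797) ≈ 1.4750e-5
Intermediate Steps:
Function('H')(p, c) = Mul(-243, p)
Pow(Function('H')(-279, -139), -1) = Pow(Mul(-243, -279), -1) = Pow(67797, -1) = Rational(1, 67797)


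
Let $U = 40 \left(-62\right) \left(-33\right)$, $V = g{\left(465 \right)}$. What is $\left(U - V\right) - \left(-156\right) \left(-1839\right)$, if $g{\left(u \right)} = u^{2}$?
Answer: $-421269$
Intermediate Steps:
$V = 216225$ ($V = 465^{2} = 216225$)
$U = 81840$ ($U = \left(-2480\right) \left(-33\right) = 81840$)
$\left(U - V\right) - \left(-156\right) \left(-1839\right) = \left(81840 - 216225\right) - \left(-156\right) \left(-1839\right) = \left(81840 - 216225\right) - 286884 = -134385 - 286884 = -421269$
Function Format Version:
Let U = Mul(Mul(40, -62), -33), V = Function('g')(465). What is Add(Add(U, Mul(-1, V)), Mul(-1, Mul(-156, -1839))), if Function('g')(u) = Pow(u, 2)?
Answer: -421269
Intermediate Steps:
V = 216225 (V = Pow(465, 2) = 216225)
U = 81840 (U = Mul(-2480, -33) = 81840)
Add(Add(U, Mul(-1, V)), Mul(-1, Mul(-156, -1839))) = Add(Add(81840, Mul(-1, 216225)), Mul(-1, Mul(-156, -1839))) = Add(Add(81840, -216225), Mul(-1, 286884)) = Add(-134385, -286884) = -421269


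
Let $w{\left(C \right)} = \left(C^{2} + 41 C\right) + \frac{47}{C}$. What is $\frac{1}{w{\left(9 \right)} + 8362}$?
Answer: $\frac{9}{79355} \approx 0.00011341$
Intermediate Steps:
$w{\left(C \right)} = C^{2} + 41 C + \frac{47}{C}$
$\frac{1}{w{\left(9 \right)} + 8362} = \frac{1}{\frac{47 + 9^{2} \left(41 + 9\right)}{9} + 8362} = \frac{1}{\frac{47 + 81 \cdot 50}{9} + 8362} = \frac{1}{\frac{47 + 4050}{9} + 8362} = \frac{1}{\frac{1}{9} \cdot 4097 + 8362} = \frac{1}{\frac{4097}{9} + 8362} = \frac{1}{\frac{79355}{9}} = \frac{9}{79355}$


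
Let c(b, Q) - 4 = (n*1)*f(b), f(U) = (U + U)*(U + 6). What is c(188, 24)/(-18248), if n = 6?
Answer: -109417/4562 ≈ -23.984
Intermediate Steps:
f(U) = 2*U*(6 + U) (f(U) = (2*U)*(6 + U) = 2*U*(6 + U))
c(b, Q) = 4 + 12*b*(6 + b) (c(b, Q) = 4 + (6*1)*(2*b*(6 + b)) = 4 + 6*(2*b*(6 + b)) = 4 + 12*b*(6 + b))
c(188, 24)/(-18248) = (4 + 12*188*(6 + 188))/(-18248) = (4 + 12*188*194)*(-1/18248) = (4 + 437664)*(-1/18248) = 437668*(-1/18248) = -109417/4562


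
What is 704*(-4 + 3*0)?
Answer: -2816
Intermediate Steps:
704*(-4 + 3*0) = 704*(-4 + 0) = 704*(-4) = -2816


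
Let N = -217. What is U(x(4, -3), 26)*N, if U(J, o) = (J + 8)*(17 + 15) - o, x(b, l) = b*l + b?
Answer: 5642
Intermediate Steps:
x(b, l) = b + b*l
U(J, o) = 256 - o + 32*J (U(J, o) = (8 + J)*32 - o = (256 + 32*J) - o = 256 - o + 32*J)
U(x(4, -3), 26)*N = (256 - 1*26 + 32*(4*(1 - 3)))*(-217) = (256 - 26 + 32*(4*(-2)))*(-217) = (256 - 26 + 32*(-8))*(-217) = (256 - 26 - 256)*(-217) = -26*(-217) = 5642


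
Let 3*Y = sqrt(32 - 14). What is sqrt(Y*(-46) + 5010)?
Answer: sqrt(5010 - 46*sqrt(2)) ≈ 70.320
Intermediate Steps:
Y = sqrt(2) (Y = sqrt(32 - 14)/3 = sqrt(18)/3 = (3*sqrt(2))/3 = sqrt(2) ≈ 1.4142)
sqrt(Y*(-46) + 5010) = sqrt(sqrt(2)*(-46) + 5010) = sqrt(-46*sqrt(2) + 5010) = sqrt(5010 - 46*sqrt(2))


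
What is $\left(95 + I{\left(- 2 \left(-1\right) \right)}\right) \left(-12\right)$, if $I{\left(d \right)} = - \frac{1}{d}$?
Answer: $-1134$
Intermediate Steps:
$\left(95 + I{\left(- 2 \left(-1\right) \right)}\right) \left(-12\right) = \left(95 - \frac{1}{\left(-1\right) 2 \left(-1\right)}\right) \left(-12\right) = \left(95 - \frac{1}{\left(-1\right) \left(-2\right)}\right) \left(-12\right) = \left(95 - \frac{1}{2}\right) \left(-12\right) = \frac{189}{2} \left(-12\right) = -1134$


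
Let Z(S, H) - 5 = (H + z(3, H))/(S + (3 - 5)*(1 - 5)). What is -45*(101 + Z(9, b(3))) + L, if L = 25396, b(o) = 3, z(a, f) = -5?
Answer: 350732/17 ≈ 20631.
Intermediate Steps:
Z(S, H) = 5 + (-5 + H)/(8 + S) (Z(S, H) = 5 + (H - 5)/(S + (3 - 5)*(1 - 5)) = 5 + (-5 + H)/(S - 2*(-4)) = 5 + (-5 + H)/(S + 8) = 5 + (-5 + H)/(8 + S))
-45*(101 + Z(9, b(3))) + L = -45*(101 + (35 + 3 + 5*9)/(8 + 9)) + 25396 = -45*(101 + (35 + 3 + 45)/17) + 25396 = -45*(101 + (1/17)*83) + 25396 = -45*(101 + 83/17) + 25396 = -45*1800/17 + 25396 = -81000/17 + 25396 = 350732/17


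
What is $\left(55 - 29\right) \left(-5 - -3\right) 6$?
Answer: $-312$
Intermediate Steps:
$\left(55 - 29\right) \left(-5 - -3\right) 6 = 26 \left(-5 + 3\right) 6 = 26 \left(\left(-2\right) 6\right) = 26 \left(-12\right) = -312$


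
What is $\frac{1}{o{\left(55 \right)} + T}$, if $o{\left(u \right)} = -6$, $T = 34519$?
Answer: $\frac{1}{34513} \approx 2.8975 \cdot 10^{-5}$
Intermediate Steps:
$\frac{1}{o{\left(55 \right)} + T} = \frac{1}{-6 + 34519} = \frac{1}{34513}$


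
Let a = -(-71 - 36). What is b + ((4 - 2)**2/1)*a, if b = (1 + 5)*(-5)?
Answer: 398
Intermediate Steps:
a = 107 (a = -1*(-107) = 107)
b = -30 (b = 6*(-5) = -30)
b + ((4 - 2)**2/1)*a = -30 + ((4 - 2)**2/1)*107 = -30 + (2**2*1)*107 = -30 + (4*1)*107 = -30 + 4*107 = -30 + 428 = 398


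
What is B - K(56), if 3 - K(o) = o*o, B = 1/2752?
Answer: 8622017/2752 ≈ 3133.0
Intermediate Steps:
B = 1/2752 ≈ 0.00036337
K(o) = 3 - o**2 (K(o) = 3 - o*o = 3 - o**2)
B - K(56) = 1/2752 - (3 - 1*56**2) = 1/2752 - (3 - 1*3136) = 1/2752 - (3 - 3136) = 1/2752 - 1*(-3133) = 1/2752 + 3133 = 8622017/2752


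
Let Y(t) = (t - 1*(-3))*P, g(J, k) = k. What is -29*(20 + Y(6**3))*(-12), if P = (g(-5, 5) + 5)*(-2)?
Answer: -1517280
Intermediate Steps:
P = -20 (P = (5 + 5)*(-2) = 10*(-2) = -20)
Y(t) = -60 - 20*t (Y(t) = (t - 1*(-3))*(-20) = (t + 3)*(-20) = (3 + t)*(-20) = -60 - 20*t)
-29*(20 + Y(6**3))*(-12) = -29*(20 + (-60 - 20*6**3))*(-12) = -29*(20 + (-60 - 20*216))*(-12) = -29*(20 + (-60 - 4320))*(-12) = -29*(20 - 4380)*(-12) = -29*(-4360)*(-12) = 126440*(-12) = -1517280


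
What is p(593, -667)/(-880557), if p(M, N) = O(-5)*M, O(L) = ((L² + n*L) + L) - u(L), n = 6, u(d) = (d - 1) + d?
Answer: -593/880557 ≈ -0.00067344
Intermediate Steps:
u(d) = -1 + 2*d (u(d) = (-1 + d) + d = -1 + 2*d)
O(L) = 1 + L² + 5*L (O(L) = ((L² + 6*L) + L) - (-1 + 2*L) = (L² + 7*L) + (1 - 2*L) = 1 + L² + 5*L)
p(M, N) = M (p(M, N) = (1 + (-5)² + 5*(-5))*M = (1 + 25 - 25)*M = 1*M = M)
p(593, -667)/(-880557) = 593/(-880557) = 593*(-1/880557) = -593/880557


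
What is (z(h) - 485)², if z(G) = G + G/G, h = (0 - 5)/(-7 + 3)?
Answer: 3728761/16 ≈ 2.3305e+5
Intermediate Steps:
h = 5/4 (h = -5/(-4) = -5*(-¼) = 5/4 ≈ 1.2500)
z(G) = 1 + G (z(G) = G + 1 = 1 + G)
(z(h) - 485)² = ((1 + 5/4) - 485)² = (9/4 - 485)² = (-1931/4)² = 3728761/16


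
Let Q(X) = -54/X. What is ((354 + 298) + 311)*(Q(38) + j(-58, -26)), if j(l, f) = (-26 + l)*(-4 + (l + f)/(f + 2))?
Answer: 742473/19 ≈ 39078.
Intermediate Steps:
j(l, f) = (-26 + l)*(-4 + (f + l)/(2 + f))
((354 + 298) + 311)*(Q(38) + j(-58, -26)) = ((354 + 298) + 311)*(-54/38 + (208 + (-58)**2 - 34*(-58) + 78*(-26) - 3*(-26)*(-58))/(2 - 26)) = (652 + 311)*(-54*1/38 + (208 + 3364 + 1972 - 2028 - 4524)/(-24)) = 963*(-27/19 - 1/24*(-1008)) = 963*(-27/19 + 42) = 963*(771/19) = 742473/19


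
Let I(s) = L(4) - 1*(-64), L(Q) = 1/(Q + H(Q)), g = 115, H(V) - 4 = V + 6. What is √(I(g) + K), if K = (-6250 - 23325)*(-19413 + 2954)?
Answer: √17523899606/6 ≈ 22063.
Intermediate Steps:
H(V) = 10 + V (H(V) = 4 + (V + 6) = 4 + (6 + V) = 10 + V)
L(Q) = 1/(10 + 2*Q) (L(Q) = 1/(Q + (10 + Q)) = 1/(10 + 2*Q))
I(s) = 1153/18 (I(s) = 1/(2*(5 + 4)) - 1*(-64) = (½)/9 + 64 = (½)*(⅑) + 64 = 1/18 + 64 = 1153/18)
K = 486774925 (K = -29575*(-16459) = 486774925)
√(I(g) + K) = √(1153/18 + 486774925) = √(8761949803/18) = √17523899606/6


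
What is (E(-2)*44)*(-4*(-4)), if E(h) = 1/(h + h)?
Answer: -176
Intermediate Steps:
E(h) = 1/(2*h)
(E(-2)*44)*(-4*(-4)) = (((½)/(-2))*44)*(-4*(-4)) = (((½)*(-½))*44)*16 = -¼*44*16 = -11*16 = -176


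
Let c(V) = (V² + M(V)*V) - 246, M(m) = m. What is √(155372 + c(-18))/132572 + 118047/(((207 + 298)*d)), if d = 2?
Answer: 118047/1010 + √155774/132572 ≈ 116.88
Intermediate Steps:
c(V) = -246 + 2*V² (c(V) = (V² + V*V) - 246 = (V² + V²) - 246 = 2*V² - 246 = -246 + 2*V²)
√(155372 + c(-18))/132572 + 118047/(((207 + 298)*d)) = √(155372 + (-246 + 2*(-18)²))/132572 + 118047/(((207 + 298)*2)) = √(155372 + (-246 + 2*324))*(1/132572) + 118047/((505*2)) = √(155372 + (-246 + 648))*(1/132572) + 118047/1010 = √(155372 + 402)*(1/132572) + 118047*(1/1010) = √155774*(1/132572) + 118047/1010 = √155774/132572 + 118047/1010 = 118047/1010 + √155774/132572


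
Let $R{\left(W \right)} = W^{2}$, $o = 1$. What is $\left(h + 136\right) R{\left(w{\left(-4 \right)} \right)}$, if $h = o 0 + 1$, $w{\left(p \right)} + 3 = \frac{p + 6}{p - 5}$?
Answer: $\frac{115217}{81} \approx 1422.4$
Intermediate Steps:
$w{\left(p \right)} = -3 + \frac{6 + p}{-5 + p}$ ($w{\left(p \right)} = -3 + \frac{p + 6}{p - 5} = -3 + \frac{6 + p}{-5 + p}$)
$h = 1$ ($h = 1 \cdot 0 + 1 = 0 + 1 = 1$)
$\left(h + 136\right) R{\left(w{\left(-4 \right)} \right)} = \left(1 + 136\right) \left(\frac{21 - -8}{-5 - 4}\right)^{2} = 137 \left(\frac{21 + 8}{-9}\right)^{2} = 137 \left(\left(- \frac{1}{9}\right) 29\right)^{2} = 137 \left(- \frac{29}{9}\right)^{2} = 137 \cdot \frac{841}{81} = \frac{115217}{81}$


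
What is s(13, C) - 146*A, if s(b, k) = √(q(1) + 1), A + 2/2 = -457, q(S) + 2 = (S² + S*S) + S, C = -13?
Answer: 66868 + √2 ≈ 66869.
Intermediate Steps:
q(S) = -2 + S + 2*S² (q(S) = -2 + ((S² + S*S) + S) = -2 + ((S² + S²) + S) = -2 + (2*S² + S) = -2 + (S + 2*S²) = -2 + S + 2*S²)
A = -458 (A = -1 - 457 = -458)
s(b, k) = √2 (s(b, k) = √((-2 + 1 + 2*1²) + 1) = √((-2 + 1 + 2*1) + 1) = √((-2 + 1 + 2) + 1) = √(1 + 1) = √2)
s(13, C) - 146*A = √2 - 146*(-458) = √2 + 66868 = 66868 + √2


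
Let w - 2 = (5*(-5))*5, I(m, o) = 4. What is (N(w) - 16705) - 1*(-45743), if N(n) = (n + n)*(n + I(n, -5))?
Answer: 58312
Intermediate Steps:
w = -123 (w = 2 + (5*(-5))*5 = 2 - 25*5 = 2 - 125 = -123)
N(n) = 2*n*(4 + n) (N(n) = (n + n)*(n + 4) = (2*n)*(4 + n) = 2*n*(4 + n))
(N(w) - 16705) - 1*(-45743) = (2*(-123)*(4 - 123) - 16705) - 1*(-45743) = (2*(-123)*(-119) - 16705) + 45743 = (29274 - 16705) + 45743 = 12569 + 45743 = 58312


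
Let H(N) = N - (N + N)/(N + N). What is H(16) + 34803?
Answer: 34818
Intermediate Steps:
H(N) = -1 + N (H(N) = N - 2*N/(2*N) = N - 2*N*1/(2*N) = N - 1*1 = N - 1 = -1 + N)
H(16) + 34803 = (-1 + 16) + 34803 = 15 + 34803 = 34818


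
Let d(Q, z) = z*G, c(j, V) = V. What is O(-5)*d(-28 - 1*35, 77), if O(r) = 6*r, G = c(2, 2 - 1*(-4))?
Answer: -13860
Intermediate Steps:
G = 6 (G = 2 - 1*(-4) = 2 + 4 = 6)
d(Q, z) = 6*z (d(Q, z) = z*6 = 6*z)
O(-5)*d(-28 - 1*35, 77) = (6*(-5))*(6*77) = -30*462 = -13860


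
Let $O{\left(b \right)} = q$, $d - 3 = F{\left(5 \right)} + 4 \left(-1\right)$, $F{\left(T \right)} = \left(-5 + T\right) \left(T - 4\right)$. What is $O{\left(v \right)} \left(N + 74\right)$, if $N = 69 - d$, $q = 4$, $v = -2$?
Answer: $576$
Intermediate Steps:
$F{\left(T \right)} = \left(-5 + T\right) \left(-4 + T\right)$
$d = -1$ ($d = 3 + \left(\left(20 + 5^{2} - 45\right) + 4 \left(-1\right)\right) = 3 + \left(\left(20 + 25 - 45\right) - 4\right) = 3 + \left(0 - 4\right) = 3 - 4 = -1$)
$N = 70$ ($N = 69 - -1 = 69 + 1 = 70$)
$O{\left(b \right)} = 4$
$O{\left(v \right)} \left(N + 74\right) = 4 \left(70 + 74\right) = 4 \cdot 144 = 576$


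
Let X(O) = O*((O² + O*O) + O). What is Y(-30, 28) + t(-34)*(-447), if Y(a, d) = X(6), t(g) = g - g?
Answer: 468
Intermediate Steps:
t(g) = 0
X(O) = O*(O + 2*O²) (X(O) = O*((O² + O²) + O) = O*(2*O² + O) = O*(O + 2*O²))
Y(a, d) = 468 (Y(a, d) = 6²*(1 + 2*6) = 36*(1 + 12) = 36*13 = 468)
Y(-30, 28) + t(-34)*(-447) = 468 + 0*(-447) = 468 + 0 = 468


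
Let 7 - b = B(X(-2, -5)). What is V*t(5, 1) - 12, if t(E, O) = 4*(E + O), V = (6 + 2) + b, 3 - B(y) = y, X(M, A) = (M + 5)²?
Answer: 492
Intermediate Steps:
X(M, A) = (5 + M)²
B(y) = 3 - y
b = 13 (b = 7 - (3 - (5 - 2)²) = 7 - (3 - 1*3²) = 7 - (3 - 1*9) = 7 - (3 - 9) = 7 - 1*(-6) = 7 + 6 = 13)
V = 21 (V = (6 + 2) + 13 = 8 + 13 = 21)
t(E, O) = 4*E + 4*O
V*t(5, 1) - 12 = 21*(4*5 + 4*1) - 12 = 21*(20 + 4) - 12 = 21*24 - 12 = 504 - 12 = 492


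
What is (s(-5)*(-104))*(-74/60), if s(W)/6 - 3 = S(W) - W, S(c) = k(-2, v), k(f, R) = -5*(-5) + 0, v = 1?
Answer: 126984/5 ≈ 25397.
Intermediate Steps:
k(f, R) = 25 (k(f, R) = 25 + 0 = 25)
S(c) = 25
s(W) = 168 - 6*W (s(W) = 18 + 6*(25 - W) = 18 + (150 - 6*W) = 168 - 6*W)
(s(-5)*(-104))*(-74/60) = ((168 - 6*(-5))*(-104))*(-74/60) = ((168 + 30)*(-104))*(-74*1/60) = (198*(-104))*(-37/30) = -20592*(-37/30) = 126984/5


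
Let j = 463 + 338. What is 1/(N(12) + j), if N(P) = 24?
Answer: 1/825 ≈ 0.0012121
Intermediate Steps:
j = 801
1/(N(12) + j) = 1/(24 + 801) = 1/825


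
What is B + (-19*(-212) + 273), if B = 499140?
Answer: 503441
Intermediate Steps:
B + (-19*(-212) + 273) = 499140 + (-19*(-212) + 273) = 499140 + (4028 + 273) = 499140 + 4301 = 503441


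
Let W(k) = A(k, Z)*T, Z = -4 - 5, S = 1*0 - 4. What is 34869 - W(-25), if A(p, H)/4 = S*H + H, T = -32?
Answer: 38325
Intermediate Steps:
S = -4 (S = 0 - 4 = -4)
Z = -9
A(p, H) = -12*H (A(p, H) = 4*(-4*H + H) = 4*(-3*H) = -12*H)
W(k) = -3456 (W(k) = -12*(-9)*(-32) = 108*(-32) = -3456)
34869 - W(-25) = 34869 - 1*(-3456) = 34869 + 3456 = 38325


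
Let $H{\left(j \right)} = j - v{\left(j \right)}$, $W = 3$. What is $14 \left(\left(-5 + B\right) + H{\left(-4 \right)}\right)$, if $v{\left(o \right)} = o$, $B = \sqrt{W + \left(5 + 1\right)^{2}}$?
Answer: $-70 + 14 \sqrt{39} \approx 17.43$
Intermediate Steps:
$B = \sqrt{39}$ ($B = \sqrt{3 + \left(5 + 1\right)^{2}} = \sqrt{3 + 6^{2}} = \sqrt{3 + 36} = \sqrt{39} \approx 6.245$)
$H{\left(j \right)} = 0$ ($H{\left(j \right)} = j - j = 0$)
$14 \left(\left(-5 + B\right) + H{\left(-4 \right)}\right) = 14 \left(\left(-5 + \sqrt{39}\right) + 0\right) = 14 \left(-5 + \sqrt{39}\right) = -70 + 14 \sqrt{39}$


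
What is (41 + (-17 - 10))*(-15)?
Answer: -210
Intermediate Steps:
(41 + (-17 - 10))*(-15) = (41 - 27)*(-15) = 14*(-15) = -210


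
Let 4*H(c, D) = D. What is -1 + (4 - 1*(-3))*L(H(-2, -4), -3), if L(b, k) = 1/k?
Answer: -10/3 ≈ -3.3333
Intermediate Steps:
H(c, D) = D/4
-1 + (4 - 1*(-3))*L(H(-2, -4), -3) = -1 + (4 - 1*(-3))/(-3) = -1 + (4 + 3)*(-⅓) = -1 + 7*(-⅓) = -1 - 7/3 = -10/3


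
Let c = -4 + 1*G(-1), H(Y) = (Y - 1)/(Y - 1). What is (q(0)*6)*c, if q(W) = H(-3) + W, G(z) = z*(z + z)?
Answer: -12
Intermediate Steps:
G(z) = 2*z² (G(z) = z*(2*z) = 2*z²)
H(Y) = 1 (H(Y) = (-1 + Y)/(-1 + Y) = 1)
q(W) = 1 + W
c = -2 (c = -4 + 1*(2*(-1)²) = -4 + 1*(2*1) = -4 + 1*2 = -4 + 2 = -2)
(q(0)*6)*c = ((1 + 0)*6)*(-2) = (1*6)*(-2) = 6*(-2) = -12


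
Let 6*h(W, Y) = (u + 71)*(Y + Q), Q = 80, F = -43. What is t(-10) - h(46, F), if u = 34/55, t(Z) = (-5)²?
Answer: -45831/110 ≈ -416.65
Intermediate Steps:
t(Z) = 25
u = 34/55 (u = 34*(1/55) = 34/55 ≈ 0.61818)
h(W, Y) = 10504/11 + 1313*Y/110 (h(W, Y) = ((34/55 + 71)*(Y + 80))/6 = (3939*(80 + Y)/55)/6 = (63024/11 + 3939*Y/55)/6 = 10504/11 + 1313*Y/110)
t(-10) - h(46, F) = 25 - (10504/11 + (1313/110)*(-43)) = 25 - (10504/11 - 56459/110) = 25 - 1*48581/110 = 25 - 48581/110 = -45831/110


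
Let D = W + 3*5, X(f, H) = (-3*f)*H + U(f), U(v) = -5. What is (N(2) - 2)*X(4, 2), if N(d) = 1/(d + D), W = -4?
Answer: 725/13 ≈ 55.769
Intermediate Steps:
X(f, H) = -5 - 3*H*f (X(f, H) = (-3*f)*H - 5 = -3*H*f - 5 = -5 - 3*H*f)
D = 11 (D = -4 + 3*5 = -4 + 15 = 11)
N(d) = 1/(11 + d) (N(d) = 1/(d + 11) = 1/(11 + d))
(N(2) - 2)*X(4, 2) = (1/(11 + 2) - 2)*(-5 - 3*2*4) = (1/13 - 2)*(-5 - 24) = (1/13 - 2)*(-29) = -25/13*(-29) = 725/13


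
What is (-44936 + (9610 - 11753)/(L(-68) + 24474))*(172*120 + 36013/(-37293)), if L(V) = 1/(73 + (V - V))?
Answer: -1584438561139778011/1708404761 ≈ -9.2744e+8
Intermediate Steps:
L(V) = 1/73 (L(V) = 1/(73 + 0) = 1/73)
(-44936 + (9610 - 11753)/(L(-68) + 24474))*(172*120 + 36013/(-37293)) = (-44936 + (9610 - 11753)/(1/73 + 24474))*(172*120 + 36013/(-37293)) = (-44936 - 2143/1786603/73)*(20640 + 36013*(-1/37293)) = (-44936 - 2143*73/1786603)*(20640 - 36013/37293) = (-44936 - 156439/1786603)*(769691507/37293) = -80282948847/1786603*769691507/37293 = -1584438561139778011/1708404761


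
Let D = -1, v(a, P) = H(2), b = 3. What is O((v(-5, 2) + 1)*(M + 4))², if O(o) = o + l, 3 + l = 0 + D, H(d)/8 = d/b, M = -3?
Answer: 49/9 ≈ 5.4444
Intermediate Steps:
H(d) = 8*d/3 (H(d) = 8*(d/3) = 8*d/3)
v(a, P) = 16/3 (v(a, P) = (8/3)*2 = 16/3)
l = -4 (l = -3 + (0 - 1) = -3 - 1 = -4)
O(o) = -4 + o (O(o) = o - 4 = -4 + o)
O((v(-5, 2) + 1)*(M + 4))² = (-4 + (16/3 + 1)*(-3 + 4))² = (-4 + (19/3)*1)² = (-4 + 19/3)² = (7/3)² = 49/9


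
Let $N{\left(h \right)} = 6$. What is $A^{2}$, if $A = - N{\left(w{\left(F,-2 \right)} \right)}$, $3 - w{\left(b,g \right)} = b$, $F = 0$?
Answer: $36$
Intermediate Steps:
$w{\left(b,g \right)} = 3 - b$
$A = -6$ ($A = \left(-1\right) 6 = -6$)
$A^{2} = \left(-6\right)^{2} = 36$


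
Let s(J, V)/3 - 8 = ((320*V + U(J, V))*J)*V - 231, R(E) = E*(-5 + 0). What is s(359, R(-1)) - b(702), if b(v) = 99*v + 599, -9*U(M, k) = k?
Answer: 25626727/3 ≈ 8.5422e+6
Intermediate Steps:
R(E) = -5*E (R(E) = E*(-5) = -5*E)
U(M, k) = -k/9
s(J, V) = -669 + 2879*J*V²/3 (s(J, V) = 24 + 3*(((320*V - V/9)*J)*V - 231) = 24 + 3*(((2879*V/9)*J)*V - 231) = 24 + 3*((2879*J*V/9)*V - 231) = 24 + 3*(2879*J*V²/9 - 231) = 24 + 3*(-231 + 2879*J*V²/9) = 24 + (-693 + 2879*J*V²/3) = -669 + 2879*J*V²/3)
b(v) = 599 + 99*v
s(359, R(-1)) - b(702) = (-669 + (2879/3)*359*(-5*(-1))²) - (599 + 99*702) = (-669 + (2879/3)*359*5²) - (599 + 69498) = (-669 + (2879/3)*359*25) - 1*70097 = (-669 + 25839025/3) - 70097 = 25837018/3 - 70097 = 25626727/3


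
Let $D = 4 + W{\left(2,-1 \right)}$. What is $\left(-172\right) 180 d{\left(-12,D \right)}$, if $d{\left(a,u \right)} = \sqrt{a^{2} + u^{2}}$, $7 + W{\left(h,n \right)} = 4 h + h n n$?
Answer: $- 30960 \sqrt{193} \approx -4.3011 \cdot 10^{5}$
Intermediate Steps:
$W{\left(h,n \right)} = -7 + 4 h + h n^{2}$ ($W{\left(h,n \right)} = -7 + \left(4 h + h n n\right) = -7 + \left(4 h + h n^{2}\right) = -7 + 4 h + h n^{2}$)
$D = 7$ ($D = 4 + \left(-7 + 4 \cdot 2 + 2 \left(-1\right)^{2}\right) = 4 + \left(-7 + 8 + 2 \cdot 1\right) = 4 + \left(-7 + 8 + 2\right) = 4 + 3 = 7$)
$\left(-172\right) 180 d{\left(-12,D \right)} = \left(-172\right) 180 \sqrt{\left(-12\right)^{2} + 7^{2}} = - 30960 \sqrt{144 + 49} = - 30960 \sqrt{193}$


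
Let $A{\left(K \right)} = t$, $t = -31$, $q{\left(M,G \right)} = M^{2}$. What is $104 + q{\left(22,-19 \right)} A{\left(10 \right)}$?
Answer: $-14900$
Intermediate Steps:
$A{\left(K \right)} = -31$
$104 + q{\left(22,-19 \right)} A{\left(10 \right)} = 104 + 22^{2} \left(-31\right) = 104 + 484 \left(-31\right) = 104 - 15004 = -14900$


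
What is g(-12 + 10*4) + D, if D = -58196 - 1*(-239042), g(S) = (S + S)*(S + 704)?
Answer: 221838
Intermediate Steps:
g(S) = 2*S*(704 + S) (g(S) = (2*S)*(704 + S) = 2*S*(704 + S))
D = 180846 (D = -58196 + 239042 = 180846)
g(-12 + 10*4) + D = 2*(-12 + 10*4)*(704 + (-12 + 10*4)) + 180846 = 2*(-12 + 40)*(704 + (-12 + 40)) + 180846 = 2*28*(704 + 28) + 180846 = 2*28*732 + 180846 = 40992 + 180846 = 221838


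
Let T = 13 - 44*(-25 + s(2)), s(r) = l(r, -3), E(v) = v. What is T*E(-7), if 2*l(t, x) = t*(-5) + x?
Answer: -9793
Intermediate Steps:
l(t, x) = x/2 - 5*t/2 (l(t, x) = (t*(-5) + x)/2 = (-5*t + x)/2 = (x - 5*t)/2 = x/2 - 5*t/2)
s(r) = -3/2 - 5*r/2 (s(r) = (1/2)*(-3) - 5*r/2 = -3/2 - 5*r/2)
T = 1399 (T = 13 - 44*(-25 + (-3/2 - 5/2*2)) = 13 - 44*(-25 + (-3/2 - 5)) = 13 - 44*(-25 - 13/2) = 13 - 44*(-63/2) = 13 + 1386 = 1399)
T*E(-7) = 1399*(-7) = -9793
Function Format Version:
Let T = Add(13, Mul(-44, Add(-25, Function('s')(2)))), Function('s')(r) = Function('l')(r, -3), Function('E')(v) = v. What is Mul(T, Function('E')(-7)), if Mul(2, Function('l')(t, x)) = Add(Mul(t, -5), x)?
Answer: -9793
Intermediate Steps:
Function('l')(t, x) = Add(Mul(Rational(1, 2), x), Mul(Rational(-5, 2), t)) (Function('l')(t, x) = Mul(Rational(1, 2), Add(Mul(t, -5), x)) = Mul(Rational(1, 2), Add(Mul(-5, t), x)) = Mul(Rational(1, 2), Add(x, Mul(-5, t))) = Add(Mul(Rational(1, 2), x), Mul(Rational(-5, 2), t)))
Function('s')(r) = Add(Rational(-3, 2), Mul(Rational(-5, 2), r)) (Function('s')(r) = Add(Mul(Rational(1, 2), -3), Mul(Rational(-5, 2), r)) = Add(Rational(-3, 2), Mul(Rational(-5, 2), r)))
T = 1399 (T = Add(13, Mul(-44, Add(-25, Add(Rational(-3, 2), Mul(Rational(-5, 2), 2))))) = Add(13, Mul(-44, Add(-25, Add(Rational(-3, 2), -5)))) = Add(13, Mul(-44, Add(-25, Rational(-13, 2)))) = Add(13, Mul(-44, Rational(-63, 2))) = Add(13, 1386) = 1399)
Mul(T, Function('E')(-7)) = Mul(1399, -7) = -9793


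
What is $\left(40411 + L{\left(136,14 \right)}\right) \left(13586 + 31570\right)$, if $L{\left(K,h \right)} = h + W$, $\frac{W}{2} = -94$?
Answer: $1816941972$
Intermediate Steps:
$W = -188$ ($W = 2 \left(-94\right) = -188$)
$L{\left(K,h \right)} = -188 + h$ ($L{\left(K,h \right)} = h - 188 = -188 + h$)
$\left(40411 + L{\left(136,14 \right)}\right) \left(13586 + 31570\right) = \left(40411 + \left(-188 + 14\right)\right) \left(13586 + 31570\right) = \left(40411 - 174\right) 45156 = 40237 \cdot 45156 = 1816941972$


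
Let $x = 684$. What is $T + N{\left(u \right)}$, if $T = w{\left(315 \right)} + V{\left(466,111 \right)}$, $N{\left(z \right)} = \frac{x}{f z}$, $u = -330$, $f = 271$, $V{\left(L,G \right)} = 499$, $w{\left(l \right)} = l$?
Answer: $\frac{12132556}{14905} \approx 813.99$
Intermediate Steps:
$N{\left(z \right)} = \frac{684}{271 z}$
$T = 814$ ($T = 315 + 499 = 814$)
$T + N{\left(u \right)} = 814 + \frac{684}{271 \left(-330\right)} = 814 + \frac{684}{271} \left(- \frac{1}{330}\right) = 814 - \frac{114}{14905} = \frac{12132556}{14905}$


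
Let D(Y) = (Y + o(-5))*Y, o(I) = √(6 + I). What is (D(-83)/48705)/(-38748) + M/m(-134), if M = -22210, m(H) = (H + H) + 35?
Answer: 20957592187801/219861286110 ≈ 95.322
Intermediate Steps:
m(H) = 35 + 2*H (m(H) = 2*H + 35 = 35 + 2*H)
D(Y) = Y*(1 + Y) (D(Y) = (Y + √(6 - 5))*Y = (Y + √1)*Y = (Y + 1)*Y = (1 + Y)*Y = Y*(1 + Y))
(D(-83)/48705)/(-38748) + M/m(-134) = (-83*(1 - 83)/48705)/(-38748) - 22210/(35 + 2*(-134)) = (-83*(-82)*(1/48705))*(-1/38748) - 22210/(35 - 268) = (6806*(1/48705))*(-1/38748) - 22210/(-233) = (6806/48705)*(-1/38748) - 22210*(-1/233) = -3403/943610670 + 22210/233 = 20957592187801/219861286110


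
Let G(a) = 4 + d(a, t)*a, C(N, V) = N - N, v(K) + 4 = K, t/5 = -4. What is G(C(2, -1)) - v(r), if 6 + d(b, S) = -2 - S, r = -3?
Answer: 11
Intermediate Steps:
t = -20 (t = 5*(-4) = -20)
v(K) = -4 + K
d(b, S) = -8 - S (d(b, S) = -6 + (-2 - S) = -8 - S)
C(N, V) = 0
G(a) = 4 + 12*a (G(a) = 4 + (-8 - 1*(-20))*a = 4 + (-8 + 20)*a = 4 + 12*a)
G(C(2, -1)) - v(r) = (4 + 12*0) - (-4 - 3) = (4 + 0) - 1*(-7) = 4 + 7 = 11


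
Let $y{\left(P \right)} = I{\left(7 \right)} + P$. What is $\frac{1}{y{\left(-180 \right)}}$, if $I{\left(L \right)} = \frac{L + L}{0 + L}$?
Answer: $- \frac{1}{178} \approx -0.005618$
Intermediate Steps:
$I{\left(L \right)} = 2$ ($I{\left(L \right)} = \frac{2 L}{L} = 2$)
$y{\left(P \right)} = 2 + P$
$\frac{1}{y{\left(-180 \right)}} = \frac{1}{2 - 180} = \frac{1}{-178} = - \frac{1}{178}$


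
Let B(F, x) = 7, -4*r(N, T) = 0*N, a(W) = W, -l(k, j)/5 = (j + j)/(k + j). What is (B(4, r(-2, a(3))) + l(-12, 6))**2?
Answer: 289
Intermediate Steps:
l(k, j) = -10*j/(j + k) (l(k, j) = -5*(j + j)/(k + j) = -5*2*j/(j + k) = -10*j/(j + k))
r(N, T) = 0 (r(N, T) = -0*N = -1/4*0 = 0)
(B(4, r(-2, a(3))) + l(-12, 6))**2 = (7 - 10*6/(6 - 12))**2 = (7 - 10*6/(-6))**2 = (7 - 10*6*(-1/6))**2 = (7 + 10)**2 = 17**2 = 289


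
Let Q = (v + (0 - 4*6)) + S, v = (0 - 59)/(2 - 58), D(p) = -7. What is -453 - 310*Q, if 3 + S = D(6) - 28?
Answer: 516331/28 ≈ 18440.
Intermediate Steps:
v = 59/56 (v = -59/(-56) = -59*(-1/56) = 59/56 ≈ 1.0536)
S = -38 (S = -3 + (-7 - 28) = -3 - 35 = -38)
Q = -3413/56 (Q = (59/56 + (0 - 4*6)) - 38 = (59/56 + (0 - 24)) - 38 = (59/56 - 24) - 38 = -1285/56 - 38 = -3413/56 ≈ -60.946)
-453 - 310*Q = -453 - 310*(-3413/56) = -453 + 529015/28 = 516331/28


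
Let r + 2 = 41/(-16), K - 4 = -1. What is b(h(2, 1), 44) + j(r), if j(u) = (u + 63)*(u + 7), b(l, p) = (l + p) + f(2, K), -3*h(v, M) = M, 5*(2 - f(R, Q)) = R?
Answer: 720799/3840 ≈ 187.71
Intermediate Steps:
K = 3 (K = 4 - 1 = 3)
f(R, Q) = 2 - R/5
h(v, M) = -M/3
r = -73/16 (r = -2 + 41/(-16) = -2 + 41*(-1/16) = -2 - 41/16 = -73/16 ≈ -4.5625)
b(l, p) = 8/5 + l + p (b(l, p) = (l + p) + (2 - 1/5*2) = (l + p) + (2 - 2/5) = (l + p) + 8/5 = 8/5 + l + p)
j(u) = (7 + u)*(63 + u) (j(u) = (63 + u)*(7 + u) = (7 + u)*(63 + u))
b(h(2, 1), 44) + j(r) = (8/5 - 1/3*1 + 44) + (441 + (-73/16)**2 + 70*(-73/16)) = (8/5 - 1/3 + 44) + (441 + 5329/256 - 2555/8) = 679/15 + 36465/256 = 720799/3840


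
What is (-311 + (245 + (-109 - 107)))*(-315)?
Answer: 88830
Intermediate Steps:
(-311 + (245 + (-109 - 107)))*(-315) = (-311 + (245 - 216))*(-315) = (-311 + 29)*(-315) = -282*(-315) = 88830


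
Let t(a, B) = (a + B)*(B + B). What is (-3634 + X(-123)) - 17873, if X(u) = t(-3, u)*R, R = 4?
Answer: 102477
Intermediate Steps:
t(a, B) = 2*B*(B + a) (t(a, B) = (B + a)*(2*B) = 2*B*(B + a))
X(u) = 8*u*(-3 + u) (X(u) = (2*u*(u - 3))*4 = (2*u*(-3 + u))*4 = 8*u*(-3 + u))
(-3634 + X(-123)) - 17873 = (-3634 + 8*(-123)*(-3 - 123)) - 17873 = (-3634 + 8*(-123)*(-126)) - 17873 = (-3634 + 123984) - 17873 = 120350 - 17873 = 102477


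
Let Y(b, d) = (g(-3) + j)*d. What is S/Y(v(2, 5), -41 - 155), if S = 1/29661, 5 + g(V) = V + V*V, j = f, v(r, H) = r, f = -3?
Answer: 1/11627112 ≈ 8.6006e-8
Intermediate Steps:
j = -3
g(V) = -5 + V + V**2 (g(V) = -5 + (V + V*V) = -5 + (V + V**2) = -5 + V + V**2)
S = 1/29661 ≈ 3.3714e-5
Y(b, d) = -2*d (Y(b, d) = ((-5 - 3 + (-3)**2) - 3)*d = ((-5 - 3 + 9) - 3)*d = (1 - 3)*d = -2*d)
S/Y(v(2, 5), -41 - 155) = 1/(29661*((-2*(-41 - 155)))) = 1/(29661*((-2*(-196)))) = (1/29661)/392 = (1/29661)*(1/392) = 1/11627112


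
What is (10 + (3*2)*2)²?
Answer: 484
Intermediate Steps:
(10 + (3*2)*2)² = (10 + 6*2)² = (10 + 12)² = 22² = 484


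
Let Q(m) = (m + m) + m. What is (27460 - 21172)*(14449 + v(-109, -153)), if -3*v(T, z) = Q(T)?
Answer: 91540704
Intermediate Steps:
Q(m) = 3*m (Q(m) = 2*m + m = 3*m)
v(T, z) = -T
(27460 - 21172)*(14449 + v(-109, -153)) = (27460 - 21172)*(14449 - 1*(-109)) = 6288*(14449 + 109) = 6288*14558 = 91540704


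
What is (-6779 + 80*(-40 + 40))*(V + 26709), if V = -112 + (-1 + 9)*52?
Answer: -183121127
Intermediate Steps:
V = 304 (V = -112 + 8*52 = -112 + 416 = 304)
(-6779 + 80*(-40 + 40))*(V + 26709) = (-6779 + 80*(-40 + 40))*(304 + 26709) = (-6779 + 80*0)*27013 = (-6779 + 0)*27013 = -6779*27013 = -183121127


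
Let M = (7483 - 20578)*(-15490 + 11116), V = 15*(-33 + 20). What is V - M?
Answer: -57277725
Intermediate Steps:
V = -195 (V = 15*(-13) = -195)
M = 57277530 (M = -13095*(-4374) = 57277530)
V - M = -195 - 1*57277530 = -195 - 57277530 = -57277725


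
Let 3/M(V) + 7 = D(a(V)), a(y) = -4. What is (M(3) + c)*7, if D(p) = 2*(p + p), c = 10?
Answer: 1589/23 ≈ 69.087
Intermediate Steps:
D(p) = 4*p (D(p) = 2*(2*p) = 4*p)
M(V) = -3/23 (M(V) = 3/(-7 + 4*(-4)) = 3/(-7 - 16) = 3/(-23) = 3*(-1/23) = -3/23)
(M(3) + c)*7 = (-3/23 + 10)*7 = (227/23)*7 = 1589/23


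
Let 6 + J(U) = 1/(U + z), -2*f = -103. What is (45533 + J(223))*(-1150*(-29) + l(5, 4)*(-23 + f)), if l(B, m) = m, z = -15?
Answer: 39611407911/26 ≈ 1.5235e+9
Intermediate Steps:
f = 103/2 (f = -½*(-103) = 103/2 ≈ 51.500)
J(U) = -6 + 1/(-15 + U) (J(U) = -6 + 1/(U - 15) = -6 + 1/(-15 + U))
(45533 + J(223))*(-1150*(-29) + l(5, 4)*(-23 + f)) = (45533 + (91 - 6*223)/(-15 + 223))*(-1150*(-29) + 4*(-23 + 103/2)) = (45533 + (91 - 1338)/208)*(33350 + 4*(57/2)) = (45533 + (1/208)*(-1247))*(33350 + 114) = (45533 - 1247/208)*33464 = (9469617/208)*33464 = 39611407911/26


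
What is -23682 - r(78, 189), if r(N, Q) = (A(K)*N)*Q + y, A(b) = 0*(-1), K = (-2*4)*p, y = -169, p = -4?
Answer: -23513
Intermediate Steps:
K = 32 (K = -2*4*(-4) = -8*(-4) = 32)
A(b) = 0
r(N, Q) = -169 (r(N, Q) = (0*N)*Q - 169 = 0*Q - 169 = 0 - 169 = -169)
-23682 - r(78, 189) = -23682 - 1*(-169) = -23682 + 169 = -23513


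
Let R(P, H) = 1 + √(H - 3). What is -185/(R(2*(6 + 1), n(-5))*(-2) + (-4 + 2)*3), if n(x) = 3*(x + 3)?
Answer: 74/5 - 111*I/10 ≈ 14.8 - 11.1*I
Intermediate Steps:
n(x) = 9 + 3*x (n(x) = 3*(3 + x) = 9 + 3*x)
R(P, H) = 1 + √(-3 + H)
-185/(R(2*(6 + 1), n(-5))*(-2) + (-4 + 2)*3) = -185/((1 + √(-3 + (9 + 3*(-5))))*(-2) + (-4 + 2)*3) = -185/((1 + √(-3 + (9 - 15)))*(-2) - 2*3) = -185/((1 + √(-3 - 6))*(-2) - 6) = -185/((1 + √(-9))*(-2) - 6) = -185/((1 + 3*I)*(-2) - 6) = -185/((-2 - 6*I) - 6) = -185*(-8 + 6*I)/100 = -37*(-8 + 6*I)/20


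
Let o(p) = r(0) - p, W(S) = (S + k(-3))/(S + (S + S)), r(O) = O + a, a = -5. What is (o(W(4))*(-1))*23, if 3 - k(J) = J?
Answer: 805/6 ≈ 134.17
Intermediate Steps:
k(J) = 3 - J
r(O) = -5 + O (r(O) = O - 5 = -5 + O)
W(S) = (6 + S)/(3*S) (W(S) = (S + (3 - 1*(-3)))/(S + (S + S)) = (S + (3 + 3))/(S + 2*S) = (S + 6)/((3*S)) = (6 + S)*(1/(3*S)) = (6 + S)/(3*S))
o(p) = -5 - p (o(p) = (-5 + 0) - p = -5 - p)
(o(W(4))*(-1))*23 = ((-5 - (6 + 4)/(3*4))*(-1))*23 = ((-5 - 10/(3*4))*(-1))*23 = ((-5 - 1*5/6)*(-1))*23 = ((-5 - 5/6)*(-1))*23 = -35/6*(-1)*23 = (35/6)*23 = 805/6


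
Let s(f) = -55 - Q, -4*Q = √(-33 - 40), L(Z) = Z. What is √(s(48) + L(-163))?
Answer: √(-872 + I*√73)/2 ≈ 0.072333 + 14.765*I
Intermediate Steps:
Q = -I*√73/4 (Q = -√(-33 - 40)/4 = -I*√73/4 ≈ -2.136*I)
s(f) = -55 + I*√73/4 (s(f) = -55 - (-1)*I*√73/4 = -55 + I*√73/4)
√(s(48) + L(-163)) = √((-55 + I*√73/4) - 163) = √(-218 + I*√73/4)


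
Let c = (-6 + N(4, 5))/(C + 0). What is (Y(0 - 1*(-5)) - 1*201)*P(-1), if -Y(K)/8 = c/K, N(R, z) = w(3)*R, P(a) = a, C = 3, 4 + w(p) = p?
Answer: 587/3 ≈ 195.67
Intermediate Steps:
w(p) = -4 + p
N(R, z) = -R (N(R, z) = (-4 + 3)*R = -R)
c = -10/3 (c = (-6 - 1*4)/(3 + 0) = (-6 - 4)/3 = -10*⅓ = -10/3 ≈ -3.3333)
Y(K) = 80/(3*K) (Y(K) = -(-80)/(3*K) = 80/(3*K))
(Y(0 - 1*(-5)) - 1*201)*P(-1) = (80/(3*(0 - 1*(-5))) - 1*201)*(-1) = (80/(3*(0 + 5)) - 201)*(-1) = ((80/3)/5 - 201)*(-1) = ((80/3)*(⅕) - 201)*(-1) = (16/3 - 201)*(-1) = -587/3*(-1) = 587/3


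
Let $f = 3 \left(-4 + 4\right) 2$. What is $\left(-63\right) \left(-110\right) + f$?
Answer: $6930$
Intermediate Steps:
$f = 0$ ($f = 3 \cdot 0 \cdot 2 = 3 \cdot 0 = 0$)
$\left(-63\right) \left(-110\right) + f = \left(-63\right) \left(-110\right) + 0 = 6930 + 0 = 6930$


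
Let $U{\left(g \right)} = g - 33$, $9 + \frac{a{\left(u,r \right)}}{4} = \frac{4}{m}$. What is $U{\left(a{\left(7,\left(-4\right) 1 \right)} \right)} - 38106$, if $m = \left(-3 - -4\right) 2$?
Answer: $-38167$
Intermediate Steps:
$m = 2$ ($m = \left(-3 + 4\right) 2 = 1 \cdot 2 = 2$)
$a{\left(u,r \right)} = -28$ ($a{\left(u,r \right)} = -36 + 4 \cdot \frac{4}{2} = -36 + 4 \cdot 4 \cdot \frac{1}{2} = -36 + 4 \cdot 2 = -36 + 8 = -28$)
$U{\left(g \right)} = -33 + g$ ($U{\left(g \right)} = g - 33 = -33 + g$)
$U{\left(a{\left(7,\left(-4\right) 1 \right)} \right)} - 38106 = \left(-33 - 28\right) - 38106 = -61 - 38106 = -38167$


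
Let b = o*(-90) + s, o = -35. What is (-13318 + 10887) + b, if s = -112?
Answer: 607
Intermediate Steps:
b = 3038 (b = -35*(-90) - 112 = 3150 - 112 = 3038)
(-13318 + 10887) + b = (-13318 + 10887) + 3038 = -2431 + 3038 = 607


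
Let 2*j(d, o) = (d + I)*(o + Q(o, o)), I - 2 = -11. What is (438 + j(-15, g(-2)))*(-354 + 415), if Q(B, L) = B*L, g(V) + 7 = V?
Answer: -25986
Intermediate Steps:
I = -9 (I = 2 - 11 = -9)
g(V) = -7 + V
j(d, o) = (-9 + d)*(o + o**2)/2 (j(d, o) = ((d - 9)*(o + o*o))/2 = ((-9 + d)*(o + o**2))/2 = (-9 + d)*(o + o**2)/2)
(438 + j(-15, g(-2)))*(-354 + 415) = (438 + (-7 - 2)*(-9 - 15 - 9*(-7 - 2) - 15*(-7 - 2))/2)*(-354 + 415) = (438 + (1/2)*(-9)*(-9 - 15 - 9*(-9) - 15*(-9)))*61 = (438 + (1/2)*(-9)*(-9 - 15 + 81 + 135))*61 = (438 + (1/2)*(-9)*192)*61 = (438 - 864)*61 = -426*61 = -25986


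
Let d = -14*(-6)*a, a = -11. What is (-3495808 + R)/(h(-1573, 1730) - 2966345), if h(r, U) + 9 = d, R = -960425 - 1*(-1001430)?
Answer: 3454803/2967278 ≈ 1.1643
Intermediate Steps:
R = 41005 (R = -960425 + 1001430 = 41005)
d = -924 (d = -14*(-6)*(-11) = -(-84)*(-11) = -1*924 = -924)
h(r, U) = -933 (h(r, U) = -9 - 924 = -933)
(-3495808 + R)/(h(-1573, 1730) - 2966345) = (-3495808 + 41005)/(-933 - 2966345) = -3454803/(-2967278) = -3454803*(-1/2967278) = 3454803/2967278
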